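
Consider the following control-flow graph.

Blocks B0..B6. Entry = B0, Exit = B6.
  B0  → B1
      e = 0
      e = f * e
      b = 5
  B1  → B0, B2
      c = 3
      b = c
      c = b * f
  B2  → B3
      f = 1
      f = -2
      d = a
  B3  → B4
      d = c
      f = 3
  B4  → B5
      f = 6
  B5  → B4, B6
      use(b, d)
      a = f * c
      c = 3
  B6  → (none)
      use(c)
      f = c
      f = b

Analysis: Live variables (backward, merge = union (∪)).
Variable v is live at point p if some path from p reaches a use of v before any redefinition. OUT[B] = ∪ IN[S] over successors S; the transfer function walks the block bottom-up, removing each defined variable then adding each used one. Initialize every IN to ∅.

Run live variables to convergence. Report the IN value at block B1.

Converged values:
  B0: | IN={a, f} | OUT={a, f}
  B1: | IN={a, f} | OUT={a, b, c, f}
  B2: | IN={a, b, c} | OUT={b, c}
  B3: | IN={b, c} | OUT={b, c, d}
  B4: | IN={b, c, d} | OUT={b, c, d, f}
  B5: | IN={b, c, d, f} | OUT={b, c, d}
  B6: | IN={b, c} | OUT={}

Merge at B1: OUT[B1] = IN[B0] ⊔ IN[B2] = {a, b, c, f}
Applying B1's transfer function to that OUT value gives IN[B1] (row B1 above).

Answer: {a, f}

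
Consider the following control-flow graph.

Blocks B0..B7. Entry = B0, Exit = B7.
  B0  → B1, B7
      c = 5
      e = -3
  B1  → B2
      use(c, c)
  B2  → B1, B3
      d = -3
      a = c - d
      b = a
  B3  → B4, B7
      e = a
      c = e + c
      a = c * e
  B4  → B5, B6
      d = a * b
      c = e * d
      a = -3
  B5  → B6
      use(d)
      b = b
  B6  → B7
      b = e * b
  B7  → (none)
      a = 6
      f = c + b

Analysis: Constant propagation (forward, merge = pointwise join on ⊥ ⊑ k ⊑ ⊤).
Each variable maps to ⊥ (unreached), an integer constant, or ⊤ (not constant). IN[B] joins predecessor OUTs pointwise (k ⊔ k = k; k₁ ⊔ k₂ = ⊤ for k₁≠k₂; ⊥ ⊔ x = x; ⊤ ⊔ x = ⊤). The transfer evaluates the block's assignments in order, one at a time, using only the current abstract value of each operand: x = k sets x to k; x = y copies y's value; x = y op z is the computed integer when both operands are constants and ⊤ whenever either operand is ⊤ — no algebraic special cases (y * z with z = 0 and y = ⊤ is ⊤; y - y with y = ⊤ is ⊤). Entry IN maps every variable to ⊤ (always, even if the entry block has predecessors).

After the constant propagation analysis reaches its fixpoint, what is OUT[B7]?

Per-block solution:
  B0: | IN=(all ⊤) | OUT={c:5, e:-3; rest ⊤}
  B1: | IN={c:5, e:-3; rest ⊤} | OUT={c:5, e:-3; rest ⊤}
  B2: | IN={c:5, e:-3; rest ⊤} | OUT={a:8, b:8, c:5, d:-3, e:-3; rest ⊤}
  B3: | IN={a:8, b:8, c:5, d:-3, e:-3; rest ⊤} | OUT={a:104, b:8, c:13, d:-3, e:8; rest ⊤}
  B4: | IN={a:104, b:8, c:13, d:-3, e:8; rest ⊤} | OUT={a:-3, b:8, c:6656, d:832, e:8; rest ⊤}
  B5: | IN={a:-3, b:8, c:6656, d:832, e:8; rest ⊤} | OUT={a:-3, b:8, c:6656, d:832, e:8; rest ⊤}
  B6: | IN={a:-3, b:8, c:6656, d:832, e:8; rest ⊤} | OUT={a:-3, b:64, c:6656, d:832, e:8; rest ⊤}
  B7: | IN=(all ⊤) | OUT={a:6; rest ⊤}

Merge at B7: IN[B7] = OUT[B0] ⊔ OUT[B3] ⊔ OUT[B6] = {a: ⊤, b: ⊤, c: ⊤, d: ⊤, e: ⊤, f: ⊤}
Applying B7's transfer function to that IN value gives OUT[B7] (row B7 above).

Answer: {a: 6, b: ⊤, c: ⊤, d: ⊤, e: ⊤, f: ⊤}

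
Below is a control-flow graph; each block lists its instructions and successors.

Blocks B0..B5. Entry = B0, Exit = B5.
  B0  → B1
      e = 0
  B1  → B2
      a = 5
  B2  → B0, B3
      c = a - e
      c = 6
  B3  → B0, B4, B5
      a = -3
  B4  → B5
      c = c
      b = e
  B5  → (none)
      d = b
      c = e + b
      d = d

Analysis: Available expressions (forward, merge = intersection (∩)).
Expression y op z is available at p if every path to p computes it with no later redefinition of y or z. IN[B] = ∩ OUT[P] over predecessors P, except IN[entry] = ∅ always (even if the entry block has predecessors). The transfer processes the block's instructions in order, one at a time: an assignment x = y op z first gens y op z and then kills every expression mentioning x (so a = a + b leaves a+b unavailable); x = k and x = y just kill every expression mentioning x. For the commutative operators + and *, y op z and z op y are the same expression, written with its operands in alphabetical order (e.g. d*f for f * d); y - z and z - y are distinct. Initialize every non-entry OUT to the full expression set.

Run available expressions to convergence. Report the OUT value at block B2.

Fixpoint table:
  B0:   IN={}   OUT={}
  B1:   IN={}   OUT={}
  B2:   IN={}   OUT={a-e}
  B3:   IN={a-e}   OUT={}
  B4:   IN={}   OUT={}
  B5:   IN={}   OUT={b+e}

Merge at B2: IN[B2] = OUT[B1] = {}
Applying B2's transfer function to that IN value gives OUT[B2] (row B2 above).

Answer: {a-e}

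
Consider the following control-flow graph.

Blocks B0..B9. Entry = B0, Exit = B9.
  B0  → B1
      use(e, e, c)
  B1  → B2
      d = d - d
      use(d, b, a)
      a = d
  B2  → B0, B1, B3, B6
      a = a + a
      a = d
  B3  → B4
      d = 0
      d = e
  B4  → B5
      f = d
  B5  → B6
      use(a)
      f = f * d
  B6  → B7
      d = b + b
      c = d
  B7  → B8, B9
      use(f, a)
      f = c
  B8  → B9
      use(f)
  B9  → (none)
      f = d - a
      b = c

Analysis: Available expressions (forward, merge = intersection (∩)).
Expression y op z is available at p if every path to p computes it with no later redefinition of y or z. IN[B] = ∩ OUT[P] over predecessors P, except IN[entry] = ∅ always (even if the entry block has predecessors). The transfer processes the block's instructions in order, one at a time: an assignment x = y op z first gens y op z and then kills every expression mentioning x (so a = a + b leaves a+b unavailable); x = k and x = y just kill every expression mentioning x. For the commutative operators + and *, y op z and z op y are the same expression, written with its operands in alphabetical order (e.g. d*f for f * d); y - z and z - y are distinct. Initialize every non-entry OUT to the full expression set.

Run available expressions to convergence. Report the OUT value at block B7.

Answer: {b+b}

Working:
Converged values:
  B0:   IN={}   OUT={}
  B1:   IN={}   OUT={}
  B2:   IN={}   OUT={}
  B3:   IN={}   OUT={}
  B4:   IN={}   OUT={}
  B5:   IN={}   OUT={}
  B6:   IN={}   OUT={b+b}
  B7:   IN={b+b}   OUT={b+b}
  B8:   IN={b+b}   OUT={b+b}
  B9:   IN={b+b}   OUT={d-a}

Merge at B7: IN[B7] = OUT[B6] = {b+b}
Applying B7's transfer function to that IN value gives OUT[B7] (row B7 above).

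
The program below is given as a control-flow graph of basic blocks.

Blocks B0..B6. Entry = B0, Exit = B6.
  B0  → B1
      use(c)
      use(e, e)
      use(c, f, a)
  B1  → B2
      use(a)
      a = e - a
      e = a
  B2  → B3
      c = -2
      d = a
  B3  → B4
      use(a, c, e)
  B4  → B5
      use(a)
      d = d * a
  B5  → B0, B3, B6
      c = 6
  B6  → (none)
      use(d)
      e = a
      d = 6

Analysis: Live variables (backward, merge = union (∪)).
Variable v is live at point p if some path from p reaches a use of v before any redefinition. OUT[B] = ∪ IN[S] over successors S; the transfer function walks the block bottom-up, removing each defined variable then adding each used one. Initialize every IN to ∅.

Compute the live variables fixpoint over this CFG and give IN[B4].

Answer: {a, d, e, f}

Working:
Per-block solution:
  B0:  IN={a, c, e, f}  OUT={a, e, f}
  B1:  IN={a, e, f}  OUT={a, e, f}
  B2:  IN={a, e, f}  OUT={a, c, d, e, f}
  B3:  IN={a, c, d, e, f}  OUT={a, d, e, f}
  B4:  IN={a, d, e, f}  OUT={a, d, e, f}
  B5:  IN={a, d, e, f}  OUT={a, c, d, e, f}
  B6:  IN={a, d}  OUT={}

Merge at B4: OUT[B4] = IN[B5] = {a, d, e, f}
Applying B4's transfer function to that OUT value gives IN[B4] (row B4 above).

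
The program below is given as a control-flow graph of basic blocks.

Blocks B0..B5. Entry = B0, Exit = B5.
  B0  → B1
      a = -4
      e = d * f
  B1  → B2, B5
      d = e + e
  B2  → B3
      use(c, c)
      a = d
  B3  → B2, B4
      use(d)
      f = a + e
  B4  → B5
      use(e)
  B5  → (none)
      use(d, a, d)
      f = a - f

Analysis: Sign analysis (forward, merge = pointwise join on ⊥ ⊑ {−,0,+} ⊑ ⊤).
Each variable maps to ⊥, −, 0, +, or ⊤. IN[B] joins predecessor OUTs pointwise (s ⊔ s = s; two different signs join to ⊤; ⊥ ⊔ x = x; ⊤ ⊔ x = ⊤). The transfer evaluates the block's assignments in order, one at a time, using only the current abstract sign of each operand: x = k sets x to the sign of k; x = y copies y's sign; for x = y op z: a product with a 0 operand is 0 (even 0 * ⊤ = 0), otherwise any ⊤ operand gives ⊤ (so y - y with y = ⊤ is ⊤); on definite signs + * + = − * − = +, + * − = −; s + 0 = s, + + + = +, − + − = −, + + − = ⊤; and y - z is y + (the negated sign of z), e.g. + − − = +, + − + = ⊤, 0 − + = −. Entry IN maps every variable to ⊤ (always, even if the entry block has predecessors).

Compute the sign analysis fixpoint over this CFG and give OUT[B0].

Converged values:
  B0:  IN=(all ⊤)  OUT={a:-; rest ⊤}
  B1:  IN={a:-; rest ⊤}  OUT={a:-; rest ⊤}
  B2:  IN=(all ⊤)  OUT=(all ⊤)
  B3:  IN=(all ⊤)  OUT=(all ⊤)
  B4:  IN=(all ⊤)  OUT=(all ⊤)
  B5:  IN=(all ⊤)  OUT=(all ⊤)

B0 is the boundary node: IN[B0] = {a: ⊤, b: ⊤, c: ⊤, d: ⊤, e: ⊤, f: ⊤}
Applying B0's transfer function to that IN value gives OUT[B0] (row B0 above).

Answer: {a: -, b: ⊤, c: ⊤, d: ⊤, e: ⊤, f: ⊤}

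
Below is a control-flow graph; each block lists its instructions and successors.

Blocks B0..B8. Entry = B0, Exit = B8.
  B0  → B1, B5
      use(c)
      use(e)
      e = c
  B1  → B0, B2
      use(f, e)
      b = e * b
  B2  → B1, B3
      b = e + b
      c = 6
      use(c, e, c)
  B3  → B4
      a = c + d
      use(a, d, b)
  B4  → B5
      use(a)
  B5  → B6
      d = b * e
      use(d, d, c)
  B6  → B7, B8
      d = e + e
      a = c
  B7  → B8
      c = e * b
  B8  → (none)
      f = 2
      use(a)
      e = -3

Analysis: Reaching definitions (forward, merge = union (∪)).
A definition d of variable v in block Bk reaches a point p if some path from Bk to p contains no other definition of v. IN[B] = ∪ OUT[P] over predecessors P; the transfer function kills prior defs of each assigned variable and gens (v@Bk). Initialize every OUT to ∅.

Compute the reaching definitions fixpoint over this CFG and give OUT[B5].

Per-block solution:
  B0: | IN={b@B1, c@B2, e@B0} | OUT={b@B1, c@B2, e@B0}
  B1: | IN={b@B1, b@B2, c@B2, e@B0} | OUT={b@B1, c@B2, e@B0}
  B2: | IN={b@B1, c@B2, e@B0} | OUT={b@B2, c@B2, e@B0}
  B3: | IN={b@B2, c@B2, e@B0} | OUT={a@B3, b@B2, c@B2, e@B0}
  B4: | IN={a@B3, b@B2, c@B2, e@B0} | OUT={a@B3, b@B2, c@B2, e@B0}
  B5: | IN={a@B3, b@B1, b@B2, c@B2, e@B0} | OUT={a@B3, b@B1, b@B2, c@B2, d@B5, e@B0}
  B6: | IN={a@B3, b@B1, b@B2, c@B2, d@B5, e@B0} | OUT={a@B6, b@B1, b@B2, c@B2, d@B6, e@B0}
  B7: | IN={a@B6, b@B1, b@B2, c@B2, d@B6, e@B0} | OUT={a@B6, b@B1, b@B2, c@B7, d@B6, e@B0}
  B8: | IN={a@B6, b@B1, b@B2, c@B2, c@B7, d@B6, e@B0} | OUT={a@B6, b@B1, b@B2, c@B2, c@B7, d@B6, e@B8, f@B8}

Merge at B5: IN[B5] = OUT[B0] ⊔ OUT[B4] = {a@B3, b@B1, b@B2, c@B2, e@B0}
Applying B5's transfer function to that IN value gives OUT[B5] (row B5 above).

Answer: {a@B3, b@B1, b@B2, c@B2, d@B5, e@B0}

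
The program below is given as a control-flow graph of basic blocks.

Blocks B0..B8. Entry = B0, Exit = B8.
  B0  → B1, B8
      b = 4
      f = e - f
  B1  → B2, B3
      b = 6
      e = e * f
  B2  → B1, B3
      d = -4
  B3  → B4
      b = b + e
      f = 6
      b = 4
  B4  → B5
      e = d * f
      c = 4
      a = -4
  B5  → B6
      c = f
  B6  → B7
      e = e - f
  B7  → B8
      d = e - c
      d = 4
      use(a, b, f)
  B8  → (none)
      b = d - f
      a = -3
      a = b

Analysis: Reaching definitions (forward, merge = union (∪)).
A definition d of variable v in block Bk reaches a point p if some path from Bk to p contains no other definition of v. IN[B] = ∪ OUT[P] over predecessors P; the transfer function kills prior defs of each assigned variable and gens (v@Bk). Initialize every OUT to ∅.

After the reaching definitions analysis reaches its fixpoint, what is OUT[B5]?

Answer: {a@B4, b@B3, c@B5, d@B2, e@B4, f@B3}

Derivation:
Fixpoint table:
  B0: | IN={} | OUT={b@B0, f@B0}
  B1: | IN={b@B0, b@B1, d@B2, e@B1, f@B0} | OUT={b@B1, d@B2, e@B1, f@B0}
  B2: | IN={b@B1, d@B2, e@B1, f@B0} | OUT={b@B1, d@B2, e@B1, f@B0}
  B3: | IN={b@B1, d@B2, e@B1, f@B0} | OUT={b@B3, d@B2, e@B1, f@B3}
  B4: | IN={b@B3, d@B2, e@B1, f@B3} | OUT={a@B4, b@B3, c@B4, d@B2, e@B4, f@B3}
  B5: | IN={a@B4, b@B3, c@B4, d@B2, e@B4, f@B3} | OUT={a@B4, b@B3, c@B5, d@B2, e@B4, f@B3}
  B6: | IN={a@B4, b@B3, c@B5, d@B2, e@B4, f@B3} | OUT={a@B4, b@B3, c@B5, d@B2, e@B6, f@B3}
  B7: | IN={a@B4, b@B3, c@B5, d@B2, e@B6, f@B3} | OUT={a@B4, b@B3, c@B5, d@B7, e@B6, f@B3}
  B8: | IN={a@B4, b@B0, b@B3, c@B5, d@B7, e@B6, f@B0, f@B3} | OUT={a@B8, b@B8, c@B5, d@B7, e@B6, f@B0, f@B3}

Merge at B5: IN[B5] = OUT[B4] = {a@B4, b@B3, c@B4, d@B2, e@B4, f@B3}
Applying B5's transfer function to that IN value gives OUT[B5] (row B5 above).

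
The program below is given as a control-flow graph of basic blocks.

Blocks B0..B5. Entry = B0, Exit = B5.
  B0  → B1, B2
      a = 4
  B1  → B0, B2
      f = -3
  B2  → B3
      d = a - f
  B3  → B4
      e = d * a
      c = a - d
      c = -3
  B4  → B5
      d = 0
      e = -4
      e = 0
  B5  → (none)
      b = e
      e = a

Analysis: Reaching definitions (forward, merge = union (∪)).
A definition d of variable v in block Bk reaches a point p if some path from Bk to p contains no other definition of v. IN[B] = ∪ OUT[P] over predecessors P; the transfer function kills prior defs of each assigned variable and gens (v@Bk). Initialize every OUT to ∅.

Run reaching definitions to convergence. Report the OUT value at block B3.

Fixpoint table:
  B0:   IN={a@B0, f@B1}   OUT={a@B0, f@B1}
  B1:   IN={a@B0, f@B1}   OUT={a@B0, f@B1}
  B2:   IN={a@B0, f@B1}   OUT={a@B0, d@B2, f@B1}
  B3:   IN={a@B0, d@B2, f@B1}   OUT={a@B0, c@B3, d@B2, e@B3, f@B1}
  B4:   IN={a@B0, c@B3, d@B2, e@B3, f@B1}   OUT={a@B0, c@B3, d@B4, e@B4, f@B1}
  B5:   IN={a@B0, c@B3, d@B4, e@B4, f@B1}   OUT={a@B0, b@B5, c@B3, d@B4, e@B5, f@B1}

Merge at B3: IN[B3] = OUT[B2] = {a@B0, d@B2, f@B1}
Applying B3's transfer function to that IN value gives OUT[B3] (row B3 above).

Answer: {a@B0, c@B3, d@B2, e@B3, f@B1}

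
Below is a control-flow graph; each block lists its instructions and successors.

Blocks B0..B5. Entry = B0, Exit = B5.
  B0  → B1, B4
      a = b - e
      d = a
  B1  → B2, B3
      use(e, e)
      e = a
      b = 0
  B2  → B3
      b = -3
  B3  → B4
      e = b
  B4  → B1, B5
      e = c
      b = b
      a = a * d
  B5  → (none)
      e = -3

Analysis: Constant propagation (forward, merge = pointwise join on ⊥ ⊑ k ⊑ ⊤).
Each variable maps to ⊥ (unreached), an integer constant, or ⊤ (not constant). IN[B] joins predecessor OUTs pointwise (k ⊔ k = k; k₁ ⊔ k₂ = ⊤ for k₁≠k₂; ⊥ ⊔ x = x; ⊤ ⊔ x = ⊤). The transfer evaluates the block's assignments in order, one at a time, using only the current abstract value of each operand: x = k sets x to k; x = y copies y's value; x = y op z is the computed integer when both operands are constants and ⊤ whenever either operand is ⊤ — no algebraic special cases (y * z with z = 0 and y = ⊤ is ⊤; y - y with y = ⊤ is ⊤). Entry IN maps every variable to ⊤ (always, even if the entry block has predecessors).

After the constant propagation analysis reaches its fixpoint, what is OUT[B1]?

Answer: {a: ⊤, b: 0, c: ⊤, d: ⊤, e: ⊤, f: ⊤}

Working:
Converged values:
  B0:  IN=(all ⊤)  OUT=(all ⊤)
  B1:  IN=(all ⊤)  OUT={b:0; rest ⊤}
  B2:  IN={b:0; rest ⊤}  OUT={b:-3; rest ⊤}
  B3:  IN=(all ⊤)  OUT=(all ⊤)
  B4:  IN=(all ⊤)  OUT=(all ⊤)
  B5:  IN=(all ⊤)  OUT={e:-3; rest ⊤}

Merge at B1: IN[B1] = OUT[B0] ⊔ OUT[B4] = {a: ⊤, b: ⊤, c: ⊤, d: ⊤, e: ⊤, f: ⊤}
Applying B1's transfer function to that IN value gives OUT[B1] (row B1 above).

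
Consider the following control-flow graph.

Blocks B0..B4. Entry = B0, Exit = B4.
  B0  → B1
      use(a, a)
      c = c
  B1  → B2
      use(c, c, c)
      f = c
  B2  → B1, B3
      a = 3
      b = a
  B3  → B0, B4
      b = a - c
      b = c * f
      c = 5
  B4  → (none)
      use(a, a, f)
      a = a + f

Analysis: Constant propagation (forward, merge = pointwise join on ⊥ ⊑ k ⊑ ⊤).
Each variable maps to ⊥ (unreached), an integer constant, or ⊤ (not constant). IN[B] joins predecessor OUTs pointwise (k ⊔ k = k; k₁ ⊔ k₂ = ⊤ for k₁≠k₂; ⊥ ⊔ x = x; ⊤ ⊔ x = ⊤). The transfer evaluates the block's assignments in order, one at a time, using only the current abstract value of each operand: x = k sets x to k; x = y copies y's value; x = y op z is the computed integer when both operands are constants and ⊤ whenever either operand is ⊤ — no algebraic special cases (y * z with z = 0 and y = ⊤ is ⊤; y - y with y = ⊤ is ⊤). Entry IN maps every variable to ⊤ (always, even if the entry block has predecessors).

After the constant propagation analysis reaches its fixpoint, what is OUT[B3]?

Answer: {a: 3, b: ⊤, c: 5, d: ⊤, e: ⊤, f: ⊤}

Working:
Converged values:
  B0:   IN=(all ⊤)   OUT=(all ⊤)
  B1:   IN=(all ⊤)   OUT=(all ⊤)
  B2:   IN=(all ⊤)   OUT={a:3, b:3; rest ⊤}
  B3:   IN={a:3, b:3; rest ⊤}   OUT={a:3, c:5; rest ⊤}
  B4:   IN={a:3, c:5; rest ⊤}   OUT={c:5; rest ⊤}

Merge at B3: IN[B3] = OUT[B2] = {a: 3, b: 3, c: ⊤, d: ⊤, e: ⊤, f: ⊤}
Applying B3's transfer function to that IN value gives OUT[B3] (row B3 above).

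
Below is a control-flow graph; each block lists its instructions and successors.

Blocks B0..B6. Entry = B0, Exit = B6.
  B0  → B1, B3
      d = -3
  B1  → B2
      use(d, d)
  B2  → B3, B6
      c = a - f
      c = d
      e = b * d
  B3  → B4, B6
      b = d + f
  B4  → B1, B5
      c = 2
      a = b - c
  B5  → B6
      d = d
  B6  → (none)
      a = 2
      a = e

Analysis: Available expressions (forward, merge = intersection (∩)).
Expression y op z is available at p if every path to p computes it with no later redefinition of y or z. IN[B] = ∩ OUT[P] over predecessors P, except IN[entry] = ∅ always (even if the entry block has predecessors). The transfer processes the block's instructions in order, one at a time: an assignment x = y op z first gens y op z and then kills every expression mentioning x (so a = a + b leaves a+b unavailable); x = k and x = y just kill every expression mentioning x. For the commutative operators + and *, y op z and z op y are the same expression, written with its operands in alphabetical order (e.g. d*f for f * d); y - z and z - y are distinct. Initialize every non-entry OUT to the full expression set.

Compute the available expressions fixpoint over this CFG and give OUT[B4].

Fixpoint table:
  B0:  IN={}  OUT={}
  B1:  IN={}  OUT={}
  B2:  IN={}  OUT={a-f, b*d}
  B3:  IN={}  OUT={d+f}
  B4:  IN={d+f}  OUT={b-c, d+f}
  B5:  IN={b-c, d+f}  OUT={b-c}
  B6:  IN={}  OUT={}

Merge at B4: IN[B4] = OUT[B3] = {d+f}
Applying B4's transfer function to that IN value gives OUT[B4] (row B4 above).

Answer: {b-c, d+f}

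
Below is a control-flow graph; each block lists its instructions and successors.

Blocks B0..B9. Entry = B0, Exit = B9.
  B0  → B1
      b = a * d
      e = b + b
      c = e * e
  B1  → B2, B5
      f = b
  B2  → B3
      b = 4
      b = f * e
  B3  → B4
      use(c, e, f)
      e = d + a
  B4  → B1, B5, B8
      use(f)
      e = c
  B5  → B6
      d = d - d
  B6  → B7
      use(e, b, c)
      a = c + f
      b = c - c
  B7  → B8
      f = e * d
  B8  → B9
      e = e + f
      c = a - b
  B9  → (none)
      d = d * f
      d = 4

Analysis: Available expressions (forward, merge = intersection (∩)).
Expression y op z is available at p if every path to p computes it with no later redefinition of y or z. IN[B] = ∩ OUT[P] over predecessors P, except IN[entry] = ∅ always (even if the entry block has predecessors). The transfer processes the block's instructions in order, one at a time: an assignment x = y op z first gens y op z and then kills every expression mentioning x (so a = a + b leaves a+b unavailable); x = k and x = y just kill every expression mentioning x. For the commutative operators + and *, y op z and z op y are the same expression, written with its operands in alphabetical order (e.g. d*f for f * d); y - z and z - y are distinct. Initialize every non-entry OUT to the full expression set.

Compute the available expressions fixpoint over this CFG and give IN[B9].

Fixpoint table:
  B0: | IN={} | OUT={a*d, b+b, e*e}
  B1: | IN={a*d} | OUT={a*d}
  B2: | IN={a*d} | OUT={a*d, e*f}
  B3: | IN={a*d, e*f} | OUT={a*d, a+d}
  B4: | IN={a*d, a+d} | OUT={a*d, a+d}
  B5: | IN={a*d} | OUT={}
  B6: | IN={} | OUT={c+f, c-c}
  B7: | IN={c+f, c-c} | OUT={c-c, d*e}
  B8: | IN={} | OUT={a-b}
  B9: | IN={a-b} | OUT={a-b}

Merge at B9: IN[B9] = OUT[B8] = {a-b}

Answer: {a-b}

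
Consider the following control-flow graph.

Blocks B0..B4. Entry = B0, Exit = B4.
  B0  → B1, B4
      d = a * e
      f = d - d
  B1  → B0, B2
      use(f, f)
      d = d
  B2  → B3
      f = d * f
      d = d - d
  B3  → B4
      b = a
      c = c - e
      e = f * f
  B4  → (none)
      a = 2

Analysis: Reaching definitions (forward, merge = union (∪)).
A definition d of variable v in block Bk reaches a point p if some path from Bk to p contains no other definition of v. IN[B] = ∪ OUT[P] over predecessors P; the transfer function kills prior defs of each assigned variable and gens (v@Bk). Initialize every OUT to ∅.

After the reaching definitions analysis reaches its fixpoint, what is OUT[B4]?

Answer: {a@B4, b@B3, c@B3, d@B0, d@B2, e@B3, f@B0, f@B2}

Trace:
Fixpoint table:
  B0:   IN={d@B1, f@B0}   OUT={d@B0, f@B0}
  B1:   IN={d@B0, f@B0}   OUT={d@B1, f@B0}
  B2:   IN={d@B1, f@B0}   OUT={d@B2, f@B2}
  B3:   IN={d@B2, f@B2}   OUT={b@B3, c@B3, d@B2, e@B3, f@B2}
  B4:   IN={b@B3, c@B3, d@B0, d@B2, e@B3, f@B0, f@B2}   OUT={a@B4, b@B3, c@B3, d@B0, d@B2, e@B3, f@B0, f@B2}

Merge at B4: IN[B4] = OUT[B0] ⊔ OUT[B3] = {b@B3, c@B3, d@B0, d@B2, e@B3, f@B0, f@B2}
Applying B4's transfer function to that IN value gives OUT[B4] (row B4 above).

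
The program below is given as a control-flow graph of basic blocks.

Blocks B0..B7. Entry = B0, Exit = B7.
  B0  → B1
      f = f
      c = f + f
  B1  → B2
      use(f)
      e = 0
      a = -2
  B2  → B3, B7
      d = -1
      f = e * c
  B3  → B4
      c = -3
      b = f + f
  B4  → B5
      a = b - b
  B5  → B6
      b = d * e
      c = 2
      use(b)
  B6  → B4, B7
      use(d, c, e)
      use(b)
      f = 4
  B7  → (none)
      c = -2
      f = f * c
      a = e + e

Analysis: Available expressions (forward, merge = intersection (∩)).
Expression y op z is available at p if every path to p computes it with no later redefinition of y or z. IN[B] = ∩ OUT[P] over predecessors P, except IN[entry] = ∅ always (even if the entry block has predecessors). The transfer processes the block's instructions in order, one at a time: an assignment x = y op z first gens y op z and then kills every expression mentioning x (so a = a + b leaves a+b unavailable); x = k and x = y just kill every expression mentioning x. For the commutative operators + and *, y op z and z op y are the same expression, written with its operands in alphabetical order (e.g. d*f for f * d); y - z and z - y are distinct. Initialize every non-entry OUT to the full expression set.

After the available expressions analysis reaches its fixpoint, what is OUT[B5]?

Per-block solution:
  B0:   IN={}   OUT={f+f}
  B1:   IN={f+f}   OUT={f+f}
  B2:   IN={f+f}   OUT={c*e}
  B3:   IN={c*e}   OUT={f+f}
  B4:   IN={}   OUT={b-b}
  B5:   IN={b-b}   OUT={d*e}
  B6:   IN={d*e}   OUT={d*e}
  B7:   IN={}   OUT={e+e}

Merge at B5: IN[B5] = OUT[B4] = {b-b}
Applying B5's transfer function to that IN value gives OUT[B5] (row B5 above).

Answer: {d*e}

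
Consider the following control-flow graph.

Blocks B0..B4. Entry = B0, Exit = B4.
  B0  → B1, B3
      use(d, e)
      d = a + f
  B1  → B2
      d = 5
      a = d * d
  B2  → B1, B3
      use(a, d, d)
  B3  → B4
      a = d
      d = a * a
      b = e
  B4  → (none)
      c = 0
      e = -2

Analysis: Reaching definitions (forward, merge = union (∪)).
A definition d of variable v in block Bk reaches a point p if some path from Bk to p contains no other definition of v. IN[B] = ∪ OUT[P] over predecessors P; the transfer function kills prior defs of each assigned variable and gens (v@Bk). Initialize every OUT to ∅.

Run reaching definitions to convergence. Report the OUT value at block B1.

Per-block solution:
  B0:   IN={}   OUT={d@B0}
  B1:   IN={a@B1, d@B0, d@B1}   OUT={a@B1, d@B1}
  B2:   IN={a@B1, d@B1}   OUT={a@B1, d@B1}
  B3:   IN={a@B1, d@B0, d@B1}   OUT={a@B3, b@B3, d@B3}
  B4:   IN={a@B3, b@B3, d@B3}   OUT={a@B3, b@B3, c@B4, d@B3, e@B4}

Merge at B1: IN[B1] = OUT[B0] ⊔ OUT[B2] = {a@B1, d@B0, d@B1}
Applying B1's transfer function to that IN value gives OUT[B1] (row B1 above).

Answer: {a@B1, d@B1}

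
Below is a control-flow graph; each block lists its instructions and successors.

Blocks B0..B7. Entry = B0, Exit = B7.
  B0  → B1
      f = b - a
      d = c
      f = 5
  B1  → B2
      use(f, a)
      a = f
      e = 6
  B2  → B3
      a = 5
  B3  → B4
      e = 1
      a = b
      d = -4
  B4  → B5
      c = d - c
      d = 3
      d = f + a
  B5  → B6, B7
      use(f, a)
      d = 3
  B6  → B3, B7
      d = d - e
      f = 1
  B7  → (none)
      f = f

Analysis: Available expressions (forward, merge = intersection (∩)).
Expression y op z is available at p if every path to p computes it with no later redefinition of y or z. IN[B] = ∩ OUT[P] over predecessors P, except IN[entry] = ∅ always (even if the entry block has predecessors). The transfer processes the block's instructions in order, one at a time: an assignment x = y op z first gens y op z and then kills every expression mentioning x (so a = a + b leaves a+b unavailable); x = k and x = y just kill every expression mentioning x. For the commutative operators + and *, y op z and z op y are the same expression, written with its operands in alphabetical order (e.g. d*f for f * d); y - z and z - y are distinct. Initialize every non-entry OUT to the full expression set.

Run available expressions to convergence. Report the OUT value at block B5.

Fixpoint table:
  B0: | IN={} | OUT={b-a}
  B1: | IN={b-a} | OUT={}
  B2: | IN={} | OUT={}
  B3: | IN={} | OUT={}
  B4: | IN={} | OUT={a+f}
  B5: | IN={a+f} | OUT={a+f}
  B6: | IN={a+f} | OUT={}
  B7: | IN={} | OUT={}

Merge at B5: IN[B5] = OUT[B4] = {a+f}
Applying B5's transfer function to that IN value gives OUT[B5] (row B5 above).

Answer: {a+f}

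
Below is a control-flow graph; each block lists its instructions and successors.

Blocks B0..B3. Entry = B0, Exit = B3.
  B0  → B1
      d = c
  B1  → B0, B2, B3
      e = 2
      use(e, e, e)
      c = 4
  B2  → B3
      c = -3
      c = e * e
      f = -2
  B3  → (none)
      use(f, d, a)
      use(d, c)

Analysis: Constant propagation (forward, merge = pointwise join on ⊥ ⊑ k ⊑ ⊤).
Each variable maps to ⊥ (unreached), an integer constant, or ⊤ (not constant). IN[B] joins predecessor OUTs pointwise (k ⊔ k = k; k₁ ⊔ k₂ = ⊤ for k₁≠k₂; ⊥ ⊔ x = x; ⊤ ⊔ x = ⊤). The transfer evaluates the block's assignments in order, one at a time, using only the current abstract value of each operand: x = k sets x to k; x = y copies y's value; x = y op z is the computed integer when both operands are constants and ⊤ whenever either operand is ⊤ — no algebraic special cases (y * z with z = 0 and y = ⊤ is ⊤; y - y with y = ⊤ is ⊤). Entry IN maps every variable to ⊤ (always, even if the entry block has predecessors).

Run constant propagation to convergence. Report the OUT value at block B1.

Fixpoint table:
  B0: | IN=(all ⊤) | OUT=(all ⊤)
  B1: | IN=(all ⊤) | OUT={c:4, e:2; rest ⊤}
  B2: | IN={c:4, e:2; rest ⊤} | OUT={c:4, e:2, f:-2; rest ⊤}
  B3: | IN={c:4, e:2; rest ⊤} | OUT={c:4, e:2; rest ⊤}

Merge at B1: IN[B1] = OUT[B0] = {a: ⊤, b: ⊤, c: ⊤, d: ⊤, e: ⊤, f: ⊤}
Applying B1's transfer function to that IN value gives OUT[B1] (row B1 above).

Answer: {a: ⊤, b: ⊤, c: 4, d: ⊤, e: 2, f: ⊤}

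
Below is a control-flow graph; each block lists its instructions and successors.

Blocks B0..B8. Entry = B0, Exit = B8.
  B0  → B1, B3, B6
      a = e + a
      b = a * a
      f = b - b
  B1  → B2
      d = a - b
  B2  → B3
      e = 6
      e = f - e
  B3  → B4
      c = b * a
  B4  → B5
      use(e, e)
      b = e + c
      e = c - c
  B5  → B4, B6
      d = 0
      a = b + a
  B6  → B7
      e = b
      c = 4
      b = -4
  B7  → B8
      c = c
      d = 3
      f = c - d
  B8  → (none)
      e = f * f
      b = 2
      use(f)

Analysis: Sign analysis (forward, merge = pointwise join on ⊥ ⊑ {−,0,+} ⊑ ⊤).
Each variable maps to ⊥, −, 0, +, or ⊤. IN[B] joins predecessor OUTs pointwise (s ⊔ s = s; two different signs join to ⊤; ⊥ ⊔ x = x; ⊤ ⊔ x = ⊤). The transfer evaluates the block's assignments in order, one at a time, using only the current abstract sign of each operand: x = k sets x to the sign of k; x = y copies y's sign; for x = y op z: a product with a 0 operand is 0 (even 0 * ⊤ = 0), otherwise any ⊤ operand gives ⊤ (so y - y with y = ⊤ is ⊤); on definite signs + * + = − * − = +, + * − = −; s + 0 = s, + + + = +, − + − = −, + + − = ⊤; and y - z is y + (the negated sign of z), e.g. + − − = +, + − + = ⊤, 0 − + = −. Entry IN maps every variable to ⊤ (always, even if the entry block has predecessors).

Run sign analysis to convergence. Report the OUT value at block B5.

Per-block solution:
  B0:  IN=(all ⊤)  OUT=(all ⊤)
  B1:  IN=(all ⊤)  OUT=(all ⊤)
  B2:  IN=(all ⊤)  OUT=(all ⊤)
  B3:  IN=(all ⊤)  OUT=(all ⊤)
  B4:  IN=(all ⊤)  OUT=(all ⊤)
  B5:  IN=(all ⊤)  OUT={d:0; rest ⊤}
  B6:  IN=(all ⊤)  OUT={b:-, c:+; rest ⊤}
  B7:  IN={b:-, c:+; rest ⊤}  OUT={b:-, c:+, d:+; rest ⊤}
  B8:  IN={b:-, c:+, d:+; rest ⊤}  OUT={b:+, c:+, d:+; rest ⊤}

Merge at B5: IN[B5] = OUT[B4] = {a: ⊤, b: ⊤, c: ⊤, d: ⊤, e: ⊤, f: ⊤}
Applying B5's transfer function to that IN value gives OUT[B5] (row B5 above).

Answer: {a: ⊤, b: ⊤, c: ⊤, d: 0, e: ⊤, f: ⊤}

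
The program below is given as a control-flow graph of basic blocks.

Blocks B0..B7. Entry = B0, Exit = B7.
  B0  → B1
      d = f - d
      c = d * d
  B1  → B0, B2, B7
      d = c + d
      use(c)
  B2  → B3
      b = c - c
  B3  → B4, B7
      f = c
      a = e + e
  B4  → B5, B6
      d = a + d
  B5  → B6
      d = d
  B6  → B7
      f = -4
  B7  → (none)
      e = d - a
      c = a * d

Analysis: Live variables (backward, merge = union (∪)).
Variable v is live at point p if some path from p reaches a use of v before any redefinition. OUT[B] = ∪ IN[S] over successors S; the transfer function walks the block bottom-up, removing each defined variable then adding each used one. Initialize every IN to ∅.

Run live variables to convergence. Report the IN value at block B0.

Answer: {a, d, e, f}

Trace:
Fixpoint table:
  B0:   IN={a, d, e, f}   OUT={a, c, d, e, f}
  B1:   IN={a, c, d, e, f}   OUT={a, c, d, e, f}
  B2:   IN={c, d, e}   OUT={c, d, e}
  B3:   IN={c, d, e}   OUT={a, d}
  B4:   IN={a, d}   OUT={a, d}
  B5:   IN={a, d}   OUT={a, d}
  B6:   IN={a, d}   OUT={a, d}
  B7:   IN={a, d}   OUT={}

Merge at B0: OUT[B0] = IN[B1] = {a, c, d, e, f}
Applying B0's transfer function to that OUT value gives IN[B0] (row B0 above).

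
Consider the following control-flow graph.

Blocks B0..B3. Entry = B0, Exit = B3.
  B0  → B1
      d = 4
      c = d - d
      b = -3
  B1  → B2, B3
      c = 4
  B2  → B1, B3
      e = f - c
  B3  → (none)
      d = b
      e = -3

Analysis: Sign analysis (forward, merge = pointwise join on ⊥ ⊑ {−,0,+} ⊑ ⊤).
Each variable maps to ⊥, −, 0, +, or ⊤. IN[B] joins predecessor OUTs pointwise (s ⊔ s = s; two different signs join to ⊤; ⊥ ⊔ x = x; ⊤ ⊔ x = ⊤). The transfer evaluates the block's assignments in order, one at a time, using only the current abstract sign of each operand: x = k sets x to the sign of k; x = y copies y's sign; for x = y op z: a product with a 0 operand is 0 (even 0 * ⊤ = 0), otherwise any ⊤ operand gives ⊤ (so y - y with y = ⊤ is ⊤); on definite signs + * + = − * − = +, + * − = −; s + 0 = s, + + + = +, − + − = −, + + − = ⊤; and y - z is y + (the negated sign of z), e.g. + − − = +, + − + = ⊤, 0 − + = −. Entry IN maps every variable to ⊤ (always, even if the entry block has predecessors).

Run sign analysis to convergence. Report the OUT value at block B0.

Answer: {a: ⊤, b: -, c: ⊤, d: +, e: ⊤, f: ⊤}

Trace:
Per-block solution:
  B0:  IN=(all ⊤)  OUT={b:-, d:+; rest ⊤}
  B1:  IN={b:-, d:+; rest ⊤}  OUT={b:-, c:+, d:+; rest ⊤}
  B2:  IN={b:-, c:+, d:+; rest ⊤}  OUT={b:-, c:+, d:+; rest ⊤}
  B3:  IN={b:-, c:+, d:+; rest ⊤}  OUT={b:-, c:+, d:-, e:-; rest ⊤}

B0 is the boundary node: IN[B0] = {a: ⊤, b: ⊤, c: ⊤, d: ⊤, e: ⊤, f: ⊤}
Applying B0's transfer function to that IN value gives OUT[B0] (row B0 above).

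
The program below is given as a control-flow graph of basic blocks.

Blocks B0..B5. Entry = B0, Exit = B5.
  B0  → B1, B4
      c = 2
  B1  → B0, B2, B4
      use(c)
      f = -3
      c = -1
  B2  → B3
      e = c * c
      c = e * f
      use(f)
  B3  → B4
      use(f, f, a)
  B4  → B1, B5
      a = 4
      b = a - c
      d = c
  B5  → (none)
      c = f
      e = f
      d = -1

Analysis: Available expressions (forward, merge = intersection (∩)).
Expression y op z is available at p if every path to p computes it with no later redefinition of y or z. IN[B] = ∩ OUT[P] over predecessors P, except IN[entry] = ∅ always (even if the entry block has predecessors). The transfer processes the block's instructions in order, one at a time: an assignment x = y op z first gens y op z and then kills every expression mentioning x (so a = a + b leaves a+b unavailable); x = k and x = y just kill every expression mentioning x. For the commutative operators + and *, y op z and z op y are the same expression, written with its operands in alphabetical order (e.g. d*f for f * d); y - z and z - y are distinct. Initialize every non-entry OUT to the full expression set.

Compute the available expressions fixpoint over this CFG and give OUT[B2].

Converged values:
  B0:  IN={}  OUT={}
  B1:  IN={}  OUT={}
  B2:  IN={}  OUT={e*f}
  B3:  IN={e*f}  OUT={e*f}
  B4:  IN={}  OUT={a-c}
  B5:  IN={a-c}  OUT={}

Merge at B2: IN[B2] = OUT[B1] = {}
Applying B2's transfer function to that IN value gives OUT[B2] (row B2 above).

Answer: {e*f}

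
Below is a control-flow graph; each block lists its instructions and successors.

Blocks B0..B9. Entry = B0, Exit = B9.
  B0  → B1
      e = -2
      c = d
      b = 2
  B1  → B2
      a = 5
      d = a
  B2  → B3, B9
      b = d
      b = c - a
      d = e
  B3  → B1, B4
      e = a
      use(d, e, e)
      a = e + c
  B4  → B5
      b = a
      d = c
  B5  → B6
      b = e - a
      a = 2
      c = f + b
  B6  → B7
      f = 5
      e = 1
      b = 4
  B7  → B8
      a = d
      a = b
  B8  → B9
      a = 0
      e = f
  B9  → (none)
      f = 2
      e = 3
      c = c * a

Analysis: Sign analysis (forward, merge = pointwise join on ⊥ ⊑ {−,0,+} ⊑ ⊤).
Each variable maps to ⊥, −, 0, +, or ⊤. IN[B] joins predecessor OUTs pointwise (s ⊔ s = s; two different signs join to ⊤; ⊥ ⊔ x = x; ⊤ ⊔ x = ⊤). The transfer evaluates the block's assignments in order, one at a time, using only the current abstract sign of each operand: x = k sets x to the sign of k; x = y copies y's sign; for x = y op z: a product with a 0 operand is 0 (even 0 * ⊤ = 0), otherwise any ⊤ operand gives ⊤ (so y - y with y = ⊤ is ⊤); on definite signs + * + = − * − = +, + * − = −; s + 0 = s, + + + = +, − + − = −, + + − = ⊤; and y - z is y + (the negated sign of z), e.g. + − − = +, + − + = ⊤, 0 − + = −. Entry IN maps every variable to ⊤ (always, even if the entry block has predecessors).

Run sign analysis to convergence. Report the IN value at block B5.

Answer: {a: ⊤, b: ⊤, c: ⊤, d: ⊤, e: +, f: ⊤}

Derivation:
Converged values:
  B0:  IN=(all ⊤)  OUT={b:+, e:-; rest ⊤}
  B1:  IN=(all ⊤)  OUT={a:+, d:+; rest ⊤}
  B2:  IN={a:+, d:+; rest ⊤}  OUT={a:+; rest ⊤}
  B3:  IN={a:+; rest ⊤}  OUT={e:+; rest ⊤}
  B4:  IN={e:+; rest ⊤}  OUT={e:+; rest ⊤}
  B5:  IN={e:+; rest ⊤}  OUT={a:+, e:+; rest ⊤}
  B6:  IN={a:+, e:+; rest ⊤}  OUT={a:+, b:+, e:+, f:+; rest ⊤}
  B7:  IN={a:+, b:+, e:+, f:+; rest ⊤}  OUT={a:+, b:+, e:+, f:+; rest ⊤}
  B8:  IN={a:+, b:+, e:+, f:+; rest ⊤}  OUT={a:0, b:+, e:+, f:+; rest ⊤}
  B9:  IN=(all ⊤)  OUT={e:+, f:+; rest ⊤}

Merge at B5: IN[B5] = OUT[B4] = {a: ⊤, b: ⊤, c: ⊤, d: ⊤, e: +, f: ⊤}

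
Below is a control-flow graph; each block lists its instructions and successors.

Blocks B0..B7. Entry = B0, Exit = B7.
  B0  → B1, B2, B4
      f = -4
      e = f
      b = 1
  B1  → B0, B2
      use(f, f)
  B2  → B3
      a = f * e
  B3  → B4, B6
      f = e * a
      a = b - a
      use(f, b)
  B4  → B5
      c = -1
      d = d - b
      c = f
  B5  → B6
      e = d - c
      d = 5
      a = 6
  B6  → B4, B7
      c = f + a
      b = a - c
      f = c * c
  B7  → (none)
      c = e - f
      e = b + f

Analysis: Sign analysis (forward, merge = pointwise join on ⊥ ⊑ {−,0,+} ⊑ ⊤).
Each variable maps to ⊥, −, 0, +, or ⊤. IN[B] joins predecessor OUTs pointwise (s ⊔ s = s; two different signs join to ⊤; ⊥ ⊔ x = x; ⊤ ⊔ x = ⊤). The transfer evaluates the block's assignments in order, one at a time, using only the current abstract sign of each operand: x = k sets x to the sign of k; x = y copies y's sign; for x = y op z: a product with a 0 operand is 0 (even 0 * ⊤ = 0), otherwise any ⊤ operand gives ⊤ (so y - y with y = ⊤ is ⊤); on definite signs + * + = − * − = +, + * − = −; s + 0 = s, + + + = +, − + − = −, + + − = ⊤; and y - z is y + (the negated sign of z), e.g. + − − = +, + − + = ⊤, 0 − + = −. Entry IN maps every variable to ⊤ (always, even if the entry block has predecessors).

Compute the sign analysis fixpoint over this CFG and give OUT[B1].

Answer: {a: ⊤, b: +, c: ⊤, d: ⊤, e: -, f: -}

Derivation:
Converged values:
  B0: | IN=(all ⊤) | OUT={b:+, e:-, f:-; rest ⊤}
  B1: | IN={b:+, e:-, f:-; rest ⊤} | OUT={b:+, e:-, f:-; rest ⊤}
  B2: | IN={b:+, e:-, f:-; rest ⊤} | OUT={a:+, b:+, e:-, f:-; rest ⊤}
  B3: | IN={a:+, b:+, e:-, f:-; rest ⊤} | OUT={b:+, e:-, f:-; rest ⊤}
  B4: | IN=(all ⊤) | OUT=(all ⊤)
  B5: | IN=(all ⊤) | OUT={a:+, d:+; rest ⊤}
  B6: | IN=(all ⊤) | OUT=(all ⊤)
  B7: | IN=(all ⊤) | OUT=(all ⊤)

Merge at B1: IN[B1] = OUT[B0] = {a: ⊤, b: +, c: ⊤, d: ⊤, e: -, f: -}
Applying B1's transfer function to that IN value gives OUT[B1] (row B1 above).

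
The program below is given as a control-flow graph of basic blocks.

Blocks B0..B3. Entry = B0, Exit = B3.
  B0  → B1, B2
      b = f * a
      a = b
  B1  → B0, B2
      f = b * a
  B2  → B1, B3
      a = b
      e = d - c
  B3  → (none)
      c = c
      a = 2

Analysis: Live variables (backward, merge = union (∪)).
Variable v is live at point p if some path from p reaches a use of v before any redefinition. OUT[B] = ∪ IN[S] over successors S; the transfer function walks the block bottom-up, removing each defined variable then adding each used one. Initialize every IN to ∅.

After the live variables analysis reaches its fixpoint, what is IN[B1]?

Answer: {a, b, c, d}

Trace:
Per-block solution:
  B0:   IN={a, c, d, f}   OUT={a, b, c, d}
  B1:   IN={a, b, c, d}   OUT={a, b, c, d, f}
  B2:   IN={b, c, d}   OUT={a, b, c, d}
  B3:   IN={c}   OUT={}

Merge at B1: OUT[B1] = IN[B0] ⊔ IN[B2] = {a, b, c, d, f}
Applying B1's transfer function to that OUT value gives IN[B1] (row B1 above).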